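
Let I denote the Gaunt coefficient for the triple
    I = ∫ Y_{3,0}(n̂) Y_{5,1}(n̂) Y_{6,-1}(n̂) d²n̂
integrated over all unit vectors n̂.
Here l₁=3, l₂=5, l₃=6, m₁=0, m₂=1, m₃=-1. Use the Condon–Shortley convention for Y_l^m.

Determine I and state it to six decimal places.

-0.123080

m-sum 0 ✓  L=14 even ✓  2≤6≤8 ✓
Π(2lᵢ+1) = 7×11×13 = 1001
triangle coeff Δ(3,5,6) = 1/675675
Σ_t [0,2]: t=0:+1/8640 t=1:−1/2304 t=2:+1/8640 = -7/34560
(3j)²=7/429 [(3 5 6; 0 0 0)], sign=-1
Σ_t [0,2]: t=0:+1/17280 t=1:−1/2880 t=2:+1/6912 = -1/6912
(3j)²=5/429 [(3 5 6; 0 1 -1)], sign=+1
⇒ 4πI² = 245/1287
I = (-1)√(245/1287/(4π)) = -0.12308038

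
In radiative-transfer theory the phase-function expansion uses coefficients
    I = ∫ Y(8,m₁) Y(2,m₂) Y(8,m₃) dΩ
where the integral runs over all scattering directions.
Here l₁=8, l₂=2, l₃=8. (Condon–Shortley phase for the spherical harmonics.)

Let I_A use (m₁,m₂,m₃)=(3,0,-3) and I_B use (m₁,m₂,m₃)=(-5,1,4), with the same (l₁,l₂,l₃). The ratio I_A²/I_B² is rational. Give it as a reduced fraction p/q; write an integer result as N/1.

Same 8,2,8: normalisation and zero-m 3j drop out of the ratio.
A: Δ: 2! 14! 2! / 19! → 1/348840; sum: t=0:+1/174182400 t=1:−1/87091200 t=2:+1/958003200 = -1/212889600; 3j²(8 2 8; 3 0 -3) = Δ·Π!·Σ² = 15/2584  (sign +1)
B: Δ: 2! 14! 2! / 19! → 1/348840; sum: t=1:−1/1916006400 t=2:+1/479001600 = 1/638668800; 3j²(8 2 8; -5 1 4) = Δ·Π!·Σ² = 117/6460  (sign +1)
I_A²/I_B² = (15/2584)/(117/6460) = 25/78

25/78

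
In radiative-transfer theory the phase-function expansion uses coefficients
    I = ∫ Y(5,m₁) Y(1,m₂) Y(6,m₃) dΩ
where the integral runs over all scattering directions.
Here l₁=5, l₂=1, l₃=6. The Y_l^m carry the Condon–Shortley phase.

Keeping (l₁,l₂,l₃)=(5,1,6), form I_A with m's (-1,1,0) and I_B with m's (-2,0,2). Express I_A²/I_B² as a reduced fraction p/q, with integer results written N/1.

15/32

Same 5,1,6: normalisation and zero-m 3j drop out of the ratio.
A: Δ: 0! 10! 2! / 13! → 1/858; sum: t=0:+1/34560 = 1/34560; 3j²(5 1 6; -1 1 0) = Δ·Π!·Σ² = 5/286  (sign +1)
B: Δ: 0! 10! 2! / 13! → 1/858; sum: t=0:+1/30240 = 1/30240; 3j²(5 1 6; -2 0 2) = Δ·Π!·Σ² = 16/429  (sign +1)
I_A²/I_B² = (5/286)/(16/429) = 15/32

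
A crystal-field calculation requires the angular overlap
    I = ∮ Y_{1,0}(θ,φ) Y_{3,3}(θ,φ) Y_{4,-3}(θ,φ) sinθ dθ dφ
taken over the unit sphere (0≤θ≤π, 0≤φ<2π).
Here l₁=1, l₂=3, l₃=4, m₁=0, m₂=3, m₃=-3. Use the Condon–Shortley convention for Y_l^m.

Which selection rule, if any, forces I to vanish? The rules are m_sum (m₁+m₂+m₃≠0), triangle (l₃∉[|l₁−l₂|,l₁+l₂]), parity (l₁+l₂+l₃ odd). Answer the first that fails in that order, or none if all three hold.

none

Σmᵢ = 0  ✓
l₃∈[|l₁−l₂|,l₁+l₂]=[2,4], have l₃=4  ✓
Σlᵢ = 8 ⇒ even  ✓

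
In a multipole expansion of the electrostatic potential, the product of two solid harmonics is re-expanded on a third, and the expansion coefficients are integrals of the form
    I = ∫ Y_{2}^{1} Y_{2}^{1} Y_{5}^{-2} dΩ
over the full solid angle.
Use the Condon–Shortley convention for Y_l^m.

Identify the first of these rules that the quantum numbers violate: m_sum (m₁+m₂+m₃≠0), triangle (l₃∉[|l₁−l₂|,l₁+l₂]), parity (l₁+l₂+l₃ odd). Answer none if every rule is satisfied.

Σmᵢ = 0  ✓
l₃∈[|l₁−l₂|,l₁+l₂]=[0,4], have l₃=5  ✗
Σlᵢ = 9 ⇒ odd

triangle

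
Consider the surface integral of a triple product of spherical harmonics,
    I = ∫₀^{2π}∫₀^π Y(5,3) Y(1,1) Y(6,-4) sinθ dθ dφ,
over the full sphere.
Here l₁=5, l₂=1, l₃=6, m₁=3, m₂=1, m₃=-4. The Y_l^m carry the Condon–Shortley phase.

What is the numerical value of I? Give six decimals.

m-sum 0 ✓  L=12 even ✓  4≤6≤6 ✓
Π(2lᵢ+1) = 11×3×13 = 429
triangle coeff Δ(5,1,6) = 1/858
Σ_t [0,0]: t=0:+1/14400 = 1/14400
(3j)²=6/143 [(5 1 6; 0 0 0)], sign=+1
Σ_t [0,0]: t=0:+1/161280 = 1/161280
(3j)²=15/286 [(5 1 6; 3 1 -4)], sign=+1
⇒ 4πI² = 135/143
I = (+1)√(135/143/(4π)) = 0.27409047

0.274090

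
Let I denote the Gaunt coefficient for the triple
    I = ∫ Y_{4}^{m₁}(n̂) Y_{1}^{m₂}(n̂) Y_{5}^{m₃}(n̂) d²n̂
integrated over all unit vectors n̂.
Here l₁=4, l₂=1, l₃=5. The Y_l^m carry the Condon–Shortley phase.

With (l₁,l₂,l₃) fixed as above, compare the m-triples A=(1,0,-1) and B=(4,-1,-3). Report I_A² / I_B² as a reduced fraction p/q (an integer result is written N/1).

l's match ⇒ only the (l;m) 3-j factors differ between A and B.
A: triangle coeff Δ(4,1,5) = 1/495; Σ_t [0,0]: t=0:+1/720 = 1/720; (3j)²=8/165 [(4 1 5; 1 0 -1)], sign=+1
B: triangle coeff Δ(4,1,5) = 1/495; Σ_t [0,0]: t=0:+1/80640 = 1/80640; (3j)²=1/495 [(4 1 5; 4 -1 -3)], sign=+1
I_A²/I_B² = (8/165)/(1/495) = 24/1

24/1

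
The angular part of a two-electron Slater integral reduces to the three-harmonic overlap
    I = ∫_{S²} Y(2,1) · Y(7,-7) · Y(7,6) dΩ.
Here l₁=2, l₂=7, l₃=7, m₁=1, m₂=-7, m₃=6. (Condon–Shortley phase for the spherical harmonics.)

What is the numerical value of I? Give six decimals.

-0.170036

Checks pass: Σm=0; 16 even; l₃=7∈[5,9].
(2·2+1)(2·7+1)(2·7+1) = 1125
Δ: 2! 2! 12! / 17! → 1/185640
sum: t=0:+1/2419200 t=1:−1/518400 t=2:+1/2419200 = -1/907200
3j²(2 7 7; 0 0 0) = Δ·Π!·Σ² = 56/3315  (sign +1)
sum: t=0:+1/958003200 = 1/958003200
3j²(2 7 7; 1 -7 6) = Δ·Π!·Σ² = 13/680  (sign -1)
combine: 4πI² = 1125·56/3315·13/680 = 105/289
take √, sign -1: I = -0.17003597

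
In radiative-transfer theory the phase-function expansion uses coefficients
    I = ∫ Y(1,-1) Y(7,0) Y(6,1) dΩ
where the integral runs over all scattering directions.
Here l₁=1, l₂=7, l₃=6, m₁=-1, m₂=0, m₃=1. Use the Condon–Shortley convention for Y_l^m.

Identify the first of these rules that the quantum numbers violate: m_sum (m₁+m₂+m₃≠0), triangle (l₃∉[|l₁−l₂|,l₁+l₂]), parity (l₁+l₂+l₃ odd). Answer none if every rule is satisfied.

Σmᵢ = 0  ✓
l₃∈[|l₁−l₂|,l₁+l₂]=[6,8], have l₃=6  ✓
Σlᵢ = 14 ⇒ even  ✓

none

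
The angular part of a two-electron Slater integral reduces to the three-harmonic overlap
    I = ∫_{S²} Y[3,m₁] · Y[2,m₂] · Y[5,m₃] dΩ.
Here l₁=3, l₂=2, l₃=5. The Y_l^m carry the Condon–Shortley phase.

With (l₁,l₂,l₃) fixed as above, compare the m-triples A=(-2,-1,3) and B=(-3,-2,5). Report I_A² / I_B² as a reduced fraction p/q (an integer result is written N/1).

Same 3,2,5: normalisation and zero-m 3j drop out of the ratio.
A: Δ: 0! 6! 4! / 11! → 1/2310; sum: t=0:+1/720 = 1/720; 3j²(3 2 5; -2 -1 3) = Δ·Π!·Σ² = 8/165  (sign +1)
B: Δ: 0! 6! 4! / 11! → 1/2310; sum: t=0:+1/17280 = 1/17280; 3j²(3 2 5; -3 -2 5) = Δ·Π!·Σ² = 1/11  (sign +1)
I_A²/I_B² = (8/165)/(1/11) = 8/15

8/15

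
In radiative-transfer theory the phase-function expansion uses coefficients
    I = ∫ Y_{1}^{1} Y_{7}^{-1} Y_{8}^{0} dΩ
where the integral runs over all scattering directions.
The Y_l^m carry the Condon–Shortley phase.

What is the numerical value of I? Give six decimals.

0.161907

m-sum 0 ✓  L=16 even ✓  6≤8≤8 ✓
Π(2lᵢ+1) = 3×15×17 = 765
triangle coeff Δ(1,7,8) = 1/2040
Σ_t [0,0]: t=0:+1/25401600 = 1/25401600
(3j)²=8/255 [(1 7 8; 0 0 0)], sign=+1
Σ_t [0,0]: t=0:+1/58060800 = 1/58060800
(3j)²=7/510 [(1 7 8; 1 -1 0)], sign=+1
⇒ 4πI² = 28/85
I = (+1)√(28/85/(4π)) = 0.16190663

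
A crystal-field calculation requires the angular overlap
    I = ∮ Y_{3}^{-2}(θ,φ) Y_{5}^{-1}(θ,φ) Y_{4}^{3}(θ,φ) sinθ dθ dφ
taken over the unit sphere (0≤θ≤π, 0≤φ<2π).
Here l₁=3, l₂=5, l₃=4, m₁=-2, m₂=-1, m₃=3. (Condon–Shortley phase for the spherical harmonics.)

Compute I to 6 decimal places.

0.160929

Checks pass: Σm=0; 12 even; l₃=4∈[2,8].
(2·3+1)(2·5+1)(2·4+1) = 693
Δ: 4! 2! 6! / 13! → 1/180180
sum: t=1:−1/576 t=2:+1/144 t=3:−1/576 = 1/288
3j²(3 5 4; 0 0 0) = Δ·Π!·Σ² = 20/1001  (sign +1)
sum: t=3:−1/1440 t=4:+1/17280 = -11/17280
3j²(3 5 4; -2 -1 3) = Δ·Π!·Σ² = 11/468  (sign +1)
combine: 4πI² = 693·20/1001·11/468 = 55/169
take √, sign +1: I = 0.16092854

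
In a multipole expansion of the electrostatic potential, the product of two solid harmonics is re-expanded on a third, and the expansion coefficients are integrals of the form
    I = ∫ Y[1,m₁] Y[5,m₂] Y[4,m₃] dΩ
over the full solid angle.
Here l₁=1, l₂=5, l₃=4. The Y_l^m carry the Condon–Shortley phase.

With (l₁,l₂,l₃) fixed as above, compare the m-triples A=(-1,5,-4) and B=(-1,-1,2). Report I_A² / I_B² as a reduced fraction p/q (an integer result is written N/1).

Same 1,5,4: normalisation and zero-m 3j drop out of the ratio.
A: Δ: 2! 0! 8! / 11! → 1/495; sum: t=2:+1/80640 = 1/80640; 3j²(1 5 4; -1 5 -4) = Δ·Π!·Σ² = 1/11  (sign +1)
B: Δ: 2! 0! 8! / 11! → 1/495; sum: t=2:+1/2880 = 1/2880; 3j²(1 5 4; -1 -1 2) = Δ·Π!·Σ² = 2/165  (sign +1)
I_A²/I_B² = (1/11)/(2/165) = 15/2

15/2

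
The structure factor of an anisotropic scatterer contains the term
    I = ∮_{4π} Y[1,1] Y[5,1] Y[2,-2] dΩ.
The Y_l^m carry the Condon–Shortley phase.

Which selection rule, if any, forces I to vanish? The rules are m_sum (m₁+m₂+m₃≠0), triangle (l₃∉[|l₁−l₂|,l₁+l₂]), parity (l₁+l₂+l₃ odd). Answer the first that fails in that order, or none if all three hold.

Σmᵢ = 0  ✓
l₃∈[|l₁−l₂|,l₁+l₂]=[4,6], have l₃=2  ✗
Σlᵢ = 8 ⇒ even

triangle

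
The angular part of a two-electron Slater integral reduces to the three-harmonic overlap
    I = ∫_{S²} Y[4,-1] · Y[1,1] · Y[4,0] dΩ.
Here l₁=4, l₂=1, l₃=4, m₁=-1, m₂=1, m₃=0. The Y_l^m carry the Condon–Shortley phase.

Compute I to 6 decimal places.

0.000000

Σlᵢ=9 odd — θ-integrand is odd under cosθ→−cosθ; I=0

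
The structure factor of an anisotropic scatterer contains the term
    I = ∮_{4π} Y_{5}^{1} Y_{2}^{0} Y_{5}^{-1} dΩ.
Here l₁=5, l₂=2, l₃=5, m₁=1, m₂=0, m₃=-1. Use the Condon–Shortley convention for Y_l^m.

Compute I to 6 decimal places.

m-sum 0 ✓  L=12 even ✓  3≤5≤7 ✓
Π(2lᵢ+1) = 11×5×11 = 605
triangle coeff Δ(5,2,5) = 1/38610
Σ_t [0,2]: t=0:+1/2880 t=1:−1/576 t=2:+1/2880 = -1/960
(3j)²=10/429 [(5 2 5; 0 0 0)], sign=+1
Σ_t [0,2]: t=0:+1/2304 t=1:−1/720 t=2:+1/5760 = -1/1280
(3j)²=27/1430 [(5 2 5; 1 0 -1)], sign=-1
⇒ 4πI² = 45/169
I = (-1)√(45/169/(4π)) = -0.14556534

-0.145565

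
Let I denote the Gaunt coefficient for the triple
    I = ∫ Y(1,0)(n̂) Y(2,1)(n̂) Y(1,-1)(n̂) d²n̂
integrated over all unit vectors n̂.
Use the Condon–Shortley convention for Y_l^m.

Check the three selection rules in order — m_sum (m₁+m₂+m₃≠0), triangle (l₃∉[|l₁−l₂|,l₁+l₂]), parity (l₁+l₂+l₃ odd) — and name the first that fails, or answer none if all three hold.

none

azimuthal sum: 0 + 1 − 1 = 0  ✓
1 ≤ 1 ≤ 3 (triangle on l)  ✓
L = 1 + 2 + 1 = 4 (even)  ✓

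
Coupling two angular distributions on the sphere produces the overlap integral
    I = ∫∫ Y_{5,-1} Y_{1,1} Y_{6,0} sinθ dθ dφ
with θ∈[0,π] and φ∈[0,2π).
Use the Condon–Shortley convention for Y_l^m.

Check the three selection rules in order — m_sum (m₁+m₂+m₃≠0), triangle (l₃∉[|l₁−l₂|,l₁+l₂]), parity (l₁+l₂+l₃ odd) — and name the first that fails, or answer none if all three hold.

azimuthal sum: -1 + 1 + 0 = 0  ✓
4 ≤ 6 ≤ 6 (triangle on l)  ✓
L = 5 + 1 + 6 = 12 (even)  ✓

none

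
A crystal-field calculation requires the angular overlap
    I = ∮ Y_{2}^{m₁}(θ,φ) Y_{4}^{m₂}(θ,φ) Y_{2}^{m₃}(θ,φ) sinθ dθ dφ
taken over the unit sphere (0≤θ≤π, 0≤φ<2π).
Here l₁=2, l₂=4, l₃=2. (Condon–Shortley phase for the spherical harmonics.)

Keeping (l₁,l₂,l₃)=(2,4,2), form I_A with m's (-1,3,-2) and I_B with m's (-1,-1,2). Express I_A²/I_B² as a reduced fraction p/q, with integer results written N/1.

7/1

Same 2,4,2: normalisation and zero-m 3j drop out of the ratio.
A: Δ: 4! 0! 4! / 9! → 1/630; sum: t=3:−1/144 = -1/144; 3j²(2 4 2; -1 3 -2) = Δ·Π!·Σ² = 1/18  (sign -1)
B: Δ: 4! 0! 4! / 9! → 1/630; sum: t=3:−1/144 = -1/144; 3j²(2 4 2; -1 -1 2) = Δ·Π!·Σ² = 1/126  (sign -1)
I_A²/I_B² = (1/18)/(1/126) = 7/1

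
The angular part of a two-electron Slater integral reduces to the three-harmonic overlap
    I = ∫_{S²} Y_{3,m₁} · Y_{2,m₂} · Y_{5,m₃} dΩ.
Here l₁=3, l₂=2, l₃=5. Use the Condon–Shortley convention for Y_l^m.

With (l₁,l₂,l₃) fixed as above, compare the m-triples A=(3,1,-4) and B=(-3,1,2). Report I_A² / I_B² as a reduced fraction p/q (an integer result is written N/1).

12/1

Same 3,2,5: normalisation and zero-m 3j drop out of the ratio.
A: Δ: 0! 6! 4! / 11! → 1/2310; sum: t=0:+1/4320 = 1/4320; 3j²(3 2 5; 3 1 -4) = Δ·Π!·Σ² = 2/55  (sign -1)
B: Δ: 0! 6! 4! / 11! → 1/2310; sum: t=0:+1/4320 = 1/4320; 3j²(3 2 5; -3 1 2) = Δ·Π!·Σ² = 1/330  (sign -1)
I_A²/I_B² = (2/55)/(1/330) = 12/1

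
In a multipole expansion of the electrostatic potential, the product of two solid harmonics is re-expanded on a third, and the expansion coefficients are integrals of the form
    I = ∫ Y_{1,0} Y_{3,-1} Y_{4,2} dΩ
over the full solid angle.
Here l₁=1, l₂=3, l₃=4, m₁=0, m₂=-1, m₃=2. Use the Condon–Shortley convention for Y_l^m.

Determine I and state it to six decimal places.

0.000000

0 − 1 + 2 = 1 ≠ 0: azimuthal integral kills it; I = 0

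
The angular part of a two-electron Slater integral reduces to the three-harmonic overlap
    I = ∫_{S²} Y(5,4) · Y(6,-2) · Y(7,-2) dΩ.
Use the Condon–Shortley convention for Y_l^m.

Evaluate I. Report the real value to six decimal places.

Rules hold: Σm=0, L=18 even, 1≤7≤11.
N = 11·13·15 = 2145
Δ = 4!·6!·8!/19! = 1/174594420
Racah Σ t=0..4: t=0:+1/4147200 t=1:−1/207360 t=2:+1/82944 t=3:−1/207360 t=4:+1/4147200 = 1/345600
⇒ 3j(5 6 7; 0 0 0)² = 420/46189, sgn -1
Racah Σ t=0..1: t=0:+1/1658880 t=1:−1/3110400 = 7/24883200
⇒ 3j(5 6 7; 4 -2 -2)² = 4802/692835, sgn -1
4πI² = N·(3j₀)²·(3jₘ)² = 2016840/14919047
I = +1·√(0.135186/4π) = 0.10371946

0.103719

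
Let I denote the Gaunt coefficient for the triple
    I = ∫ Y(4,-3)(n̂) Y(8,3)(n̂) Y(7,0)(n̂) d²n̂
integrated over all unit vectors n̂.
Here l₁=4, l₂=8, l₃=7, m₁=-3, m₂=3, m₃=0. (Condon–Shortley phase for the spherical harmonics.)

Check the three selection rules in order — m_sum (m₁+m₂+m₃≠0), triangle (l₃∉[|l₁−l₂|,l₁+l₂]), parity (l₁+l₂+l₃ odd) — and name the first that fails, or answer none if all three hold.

azimuthal sum: -3 + 3 + 0 = 0  ✓
4 ≤ 7 ≤ 12 (triangle on l)  ✓
L = 4 + 8 + 7 = 19 (odd)  ✗

parity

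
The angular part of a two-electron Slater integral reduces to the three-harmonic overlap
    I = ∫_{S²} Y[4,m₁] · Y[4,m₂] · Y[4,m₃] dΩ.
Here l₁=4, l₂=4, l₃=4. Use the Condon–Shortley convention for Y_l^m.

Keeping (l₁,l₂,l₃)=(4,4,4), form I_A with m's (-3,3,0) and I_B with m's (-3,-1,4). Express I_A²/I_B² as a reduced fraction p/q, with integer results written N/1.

l's match ⇒ only the (l;m) 3-j factors differ between A and B.
A: triangle coeff Δ(4,4,4) = 1/450450; Σ_t [3,4]: t=3:−1/3456 t=4:+1/864 = 1/1152; (3j)²=7/286 [(4 4 4; -3 3 0)], sign=+1
B: triangle coeff Δ(4,4,4) = 1/450450; Σ_t [3,3]: t=3:−1/3456 = -1/3456; (3j)²=35/1287 [(4 4 4; -3 -1 4)], sign=-1
I_A²/I_B² = (7/286)/(35/1287) = 9/10

9/10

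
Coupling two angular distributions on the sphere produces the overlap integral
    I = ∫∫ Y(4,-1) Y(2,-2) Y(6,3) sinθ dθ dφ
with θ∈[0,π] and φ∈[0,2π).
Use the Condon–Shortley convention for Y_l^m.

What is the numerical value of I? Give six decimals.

-0.178526

Checks pass: Σm=0; 12 even; l₃=6∈[2,6].
(2·4+1)(2·2+1)(2·6+1) = 585
Δ: 0! 8! 4! / 13! → 1/6435
sum: t=0:+1/2304 = 1/2304
3j²(4 2 6; 0 0 0) = Δ·Π!·Σ² = 5/143  (sign +1)
sum: t=0:+1/17280 = 1/17280
3j²(4 2 6; -1 -2 3) = Δ·Π!·Σ² = 14/715  (sign -1)
combine: 4πI² = 585·5/143·14/715 = 630/1573
take √, sign -1: I = -0.17852580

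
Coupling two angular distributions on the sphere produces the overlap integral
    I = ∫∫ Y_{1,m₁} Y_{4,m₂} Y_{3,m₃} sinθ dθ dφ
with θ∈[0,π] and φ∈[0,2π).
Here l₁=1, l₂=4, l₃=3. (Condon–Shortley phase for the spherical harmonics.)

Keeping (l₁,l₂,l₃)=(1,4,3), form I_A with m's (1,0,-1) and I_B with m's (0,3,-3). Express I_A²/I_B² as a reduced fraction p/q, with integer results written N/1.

6/7

l's match ⇒ only the (l;m) 3-j factors differ between A and B.
A: triangle coeff Δ(1,4,3) = 1/252; Σ_t [0,0]: t=0:+1/96 = 1/96; (3j)²=1/42 [(1 4 3; 1 0 -1)], sign=+1
B: triangle coeff Δ(1,4,3) = 1/252; Σ_t [1,1]: t=1:−1/720 = -1/720; (3j)²=1/36 [(1 4 3; 0 3 -3)], sign=-1
I_A²/I_B² = (1/42)/(1/36) = 6/7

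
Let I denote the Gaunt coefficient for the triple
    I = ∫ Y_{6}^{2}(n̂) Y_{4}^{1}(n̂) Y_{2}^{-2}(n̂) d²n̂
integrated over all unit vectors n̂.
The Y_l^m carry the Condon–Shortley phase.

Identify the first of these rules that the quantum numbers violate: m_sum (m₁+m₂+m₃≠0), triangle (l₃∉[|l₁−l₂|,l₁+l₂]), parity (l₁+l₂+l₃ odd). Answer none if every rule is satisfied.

azimuthal sum: 2 + 1 − 2 = 1  ✗
2 ≤ 2 ≤ 10 (triangle on l)
L = 6 + 4 + 2 = 12 (even)

m_sum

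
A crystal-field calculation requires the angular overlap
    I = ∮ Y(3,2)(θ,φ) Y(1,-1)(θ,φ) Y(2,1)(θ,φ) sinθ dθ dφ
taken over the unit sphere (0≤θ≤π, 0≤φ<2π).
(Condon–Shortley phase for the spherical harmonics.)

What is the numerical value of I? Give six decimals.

2 − 1 + 1 = 2 ≠ 0: azimuthal integral kills it; I = 0

0.000000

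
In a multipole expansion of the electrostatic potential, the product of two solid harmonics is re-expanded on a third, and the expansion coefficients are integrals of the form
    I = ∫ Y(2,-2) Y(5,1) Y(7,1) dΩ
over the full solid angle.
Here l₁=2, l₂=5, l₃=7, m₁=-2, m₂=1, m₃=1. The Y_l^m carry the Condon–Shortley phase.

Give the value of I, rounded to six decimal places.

-0.094812

Checks pass: Σm=0; 14 even; l₃=7∈[3,7].
(2·2+1)(2·5+1)(2·7+1) = 825
Δ: 0! 4! 10! / 15! → 1/15015
sum: t=0:+1/57600 = 1/57600
3j²(2 5 7; 0 0 0) = Δ·Π!·Σ² = 21/715  (sign -1)
sum: t=0:+1/414720 = 1/414720
3j²(2 5 7; -2 1 1) = Δ·Π!·Σ² = 2/429  (sign +1)
combine: 4πI² = 825·21/715·2/429 = 210/1859
take √, sign -1: I = -0.09481237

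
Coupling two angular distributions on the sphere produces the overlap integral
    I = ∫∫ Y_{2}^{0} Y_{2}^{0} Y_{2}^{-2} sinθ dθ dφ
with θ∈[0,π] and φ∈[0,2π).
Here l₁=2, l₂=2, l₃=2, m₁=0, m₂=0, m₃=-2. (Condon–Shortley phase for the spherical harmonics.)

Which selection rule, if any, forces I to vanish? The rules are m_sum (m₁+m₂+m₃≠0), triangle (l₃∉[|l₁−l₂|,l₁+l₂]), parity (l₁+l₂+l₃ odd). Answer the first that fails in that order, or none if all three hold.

azimuthal sum: 0 + 0 − 2 = -2  ✗
0 ≤ 2 ≤ 4 (triangle on l)
L = 2 + 2 + 2 = 6 (even)

m_sum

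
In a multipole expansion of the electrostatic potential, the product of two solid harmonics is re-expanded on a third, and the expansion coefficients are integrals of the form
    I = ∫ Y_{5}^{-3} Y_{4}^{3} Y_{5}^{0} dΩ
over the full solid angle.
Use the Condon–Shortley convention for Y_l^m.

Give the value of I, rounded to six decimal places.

Checks pass: Σm=0; 14 even; l₃=5∈[1,9].
(2·5+1)(2·4+1)(2·5+1) = 1089
Δ: 4! 6! 4! / 15! → 1/3153150
sum: t=0:+1/69120 t=1:−1/1728 t=2:+1/576 t=3:−1/1728 t=4:+1/69120 = 7/11520
3j²(5 4 5; 0 0 0) = Δ·Π!·Σ² = 2/143  (sign -1)
sum: t=3:−1/17280 t=4:+1/6912 = 1/11520
3j²(5 4 5; -3 3 0) = Δ·Π!·Σ² = 2/143  (sign -1)
combine: 4πI² = 1089·2/143·2/143 = 36/169
take √, sign +1: I = 0.13019760

0.130198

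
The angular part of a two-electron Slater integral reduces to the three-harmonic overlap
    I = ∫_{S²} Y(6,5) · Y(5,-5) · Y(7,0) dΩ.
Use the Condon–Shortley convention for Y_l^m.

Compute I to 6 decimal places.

Checks pass: Σm=0; 18 even; l₃=7∈[1,11].
(2·6+1)(2·5+1)(2·7+1) = 2145
Δ: 4! 8! 6! / 19! → 1/174594420
sum: t=0:+1/4147200 t=1:−1/207360 t=2:+1/82944 t=3:−1/207360 t=4:+1/4147200 = 1/345600
3j²(6 5 7; 0 0 0) = Δ·Π!·Σ² = 420/46189  (sign -1)
sum: t=0:+1/87091200 = 1/87091200
3j²(6 5 7; 5 -5 0) = Δ·Π!·Σ² = 35/12597  (sign -1)
combine: 4πI² = 2145·420/46189·35/12597 = 73500/1356277
take √, sign +1: I = 0.06566963

0.065670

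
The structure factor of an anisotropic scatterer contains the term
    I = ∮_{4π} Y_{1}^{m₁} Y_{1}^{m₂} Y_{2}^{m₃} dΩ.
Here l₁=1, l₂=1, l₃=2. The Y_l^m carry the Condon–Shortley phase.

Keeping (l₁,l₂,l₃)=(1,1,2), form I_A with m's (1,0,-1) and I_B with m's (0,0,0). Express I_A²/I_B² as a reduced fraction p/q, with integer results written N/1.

Same 1,1,2: normalisation and zero-m 3j drop out of the ratio.
A: Δ: 0! 2! 2! / 5! → 1/30; sum: t=0:+1/2 = 1/2; 3j²(1 1 2; 1 0 -1) = Δ·Π!·Σ² = 1/10  (sign -1)
B: Δ: 0! 2! 2! / 5! → 1/30; sum: t=0:+1/1 = 1/1; 3j²(1 1 2; 0 0 0) = Δ·Π!·Σ² = 2/15  (sign +1)
I_A²/I_B² = (1/10)/(2/15) = 3/4

3/4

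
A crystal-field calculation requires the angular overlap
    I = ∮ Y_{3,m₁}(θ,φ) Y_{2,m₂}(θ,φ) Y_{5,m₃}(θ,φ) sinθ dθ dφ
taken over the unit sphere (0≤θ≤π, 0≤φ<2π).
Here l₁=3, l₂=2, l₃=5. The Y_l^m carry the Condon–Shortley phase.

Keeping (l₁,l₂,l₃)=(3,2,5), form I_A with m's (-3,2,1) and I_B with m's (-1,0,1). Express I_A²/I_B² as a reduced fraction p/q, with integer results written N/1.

Shared (l₁,l₂,l₃)=(3,2,5): N and (l;000)² cancel in I_A²/I_B².
A: Δ = 0!·6!·4!/11! = 1/2310; Racah Σ t=0..0: t=0:+1/17280 = 1/17280; ⇒ 3j(3 2 5; -3 2 1)² = 1/2310, sgn +1
B: Δ = 0!·6!·4!/11! = 1/2310; Racah Σ t=0..0: t=0:+1/192 = 1/192; ⇒ 3j(3 2 5; -1 0 1)² = 3/77, sgn +1
I_A²/I_B² = (1/2310)/(3/77) = 1/90

1/90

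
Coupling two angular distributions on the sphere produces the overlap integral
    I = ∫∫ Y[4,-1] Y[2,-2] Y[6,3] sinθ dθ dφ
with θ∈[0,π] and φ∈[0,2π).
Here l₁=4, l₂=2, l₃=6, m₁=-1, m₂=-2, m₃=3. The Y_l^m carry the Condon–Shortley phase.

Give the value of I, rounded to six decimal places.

m-sum 0 ✓  L=12 even ✓  2≤6≤6 ✓
Π(2lᵢ+1) = 9×5×13 = 585
triangle coeff Δ(4,2,6) = 1/6435
Σ_t [0,0]: t=0:+1/2304 = 1/2304
(3j)²=5/143 [(4 2 6; 0 0 0)], sign=+1
Σ_t [0,0]: t=0:+1/17280 = 1/17280
(3j)²=14/715 [(4 2 6; -1 -2 3)], sign=-1
⇒ 4πI² = 630/1573
I = (-1)√(630/1573/(4π)) = -0.17852580

-0.178526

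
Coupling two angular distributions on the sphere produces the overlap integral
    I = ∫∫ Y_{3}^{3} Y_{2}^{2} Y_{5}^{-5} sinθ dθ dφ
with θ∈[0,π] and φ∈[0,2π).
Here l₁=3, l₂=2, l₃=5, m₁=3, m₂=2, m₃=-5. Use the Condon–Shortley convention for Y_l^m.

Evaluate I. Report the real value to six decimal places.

Checks pass: Σm=0; 10 even; l₃=5∈[1,5].
(2·3+1)(2·2+1)(2·5+1) = 385
Δ: 0! 6! 4! / 11! → 1/2310
sum: t=0:+1/144 = 1/144
3j²(3 2 5; 0 0 0) = Δ·Π!·Σ² = 10/231  (sign -1)
sum: t=0:+1/17280 = 1/17280
3j²(3 2 5; 3 2 -5) = Δ·Π!·Σ² = 1/11  (sign +1)
combine: 4πI² = 385·10/231·1/11 = 50/33
take √, sign -1: I = -0.34723469

-0.347235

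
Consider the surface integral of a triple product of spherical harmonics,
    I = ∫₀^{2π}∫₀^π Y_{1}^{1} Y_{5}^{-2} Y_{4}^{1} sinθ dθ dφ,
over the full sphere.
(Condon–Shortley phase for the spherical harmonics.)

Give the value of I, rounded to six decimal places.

0.225034

Checks pass: Σm=0; 10 even; l₃=4∈[4,6].
(2·1+1)(2·5+1)(2·4+1) = 297
Δ: 2! 0! 8! / 11! → 1/495
sum: t=1:−1/576 = -1/576
3j²(1 5 4; 0 0 0) = Δ·Π!·Σ² = 5/99  (sign -1)
sum: t=0:+1/1440 = 1/1440
3j²(1 5 4; 1 -2 1) = Δ·Π!·Σ² = 7/165  (sign -1)
combine: 4πI² = 297·5/99·7/165 = 7/11
take √, sign +1: I = 0.22503380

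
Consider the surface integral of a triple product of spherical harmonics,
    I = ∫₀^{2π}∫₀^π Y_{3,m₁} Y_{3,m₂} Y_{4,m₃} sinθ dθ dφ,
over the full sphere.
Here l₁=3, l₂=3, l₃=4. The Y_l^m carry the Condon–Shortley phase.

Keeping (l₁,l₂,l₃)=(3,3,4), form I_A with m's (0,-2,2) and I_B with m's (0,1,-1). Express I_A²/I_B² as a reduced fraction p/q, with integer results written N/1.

Shared (l₁,l₂,l₃)=(3,3,4): N and (l;000)² cancel in I_A²/I_B².
A: Δ = 2!·4!·4!/11! = 1/34650; Racah Σ t=0..1: t=0:+1/72 t=1:−1/96 = 1/288; ⇒ 3j(3 3 4; 0 -2 2)² = 1/462, sgn +1
B: Δ = 2!·4!·4!/11! = 1/34650; Racah Σ t=0..2: t=0:+1/288 t=1:−1/24 t=2:+1/48 = -5/288; ⇒ 3j(3 3 4; 0 1 -1)² = 5/462, sgn +1
I_A²/I_B² = (1/462)/(5/462) = 1/5

1/5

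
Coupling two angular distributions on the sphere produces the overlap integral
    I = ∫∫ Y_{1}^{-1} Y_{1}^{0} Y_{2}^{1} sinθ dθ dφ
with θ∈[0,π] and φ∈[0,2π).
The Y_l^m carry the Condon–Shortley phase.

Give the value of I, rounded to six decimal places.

Rules hold: Σm=0, L=4 even, 0≤2≤2.
N = 3·3·5 = 45
Δ = 0!·2!·2!/5! = 1/30
Racah Σ t=0..0: t=0:+1/1 = 1/1
⇒ 3j(1 1 2; 0 0 0)² = 2/15, sgn +1
Racah Σ t=0..0: t=0:+1/2 = 1/2
⇒ 3j(1 1 2; -1 0 1)² = 1/10, sgn -1
4πI² = N·(3j₀)²·(3jₘ)² = 3/5
I = -1·√(0.6/4π) = -0.21850969

-0.218510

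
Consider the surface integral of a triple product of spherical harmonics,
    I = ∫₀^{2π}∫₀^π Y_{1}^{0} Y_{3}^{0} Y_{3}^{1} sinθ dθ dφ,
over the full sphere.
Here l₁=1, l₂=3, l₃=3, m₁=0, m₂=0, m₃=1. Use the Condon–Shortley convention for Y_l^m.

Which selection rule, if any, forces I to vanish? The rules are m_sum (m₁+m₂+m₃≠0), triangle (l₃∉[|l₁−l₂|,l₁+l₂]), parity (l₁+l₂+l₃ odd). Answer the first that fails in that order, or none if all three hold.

Σmᵢ = 1  ✗
l₃∈[|l₁−l₂|,l₁+l₂]=[2,4], have l₃=3
Σlᵢ = 7 ⇒ odd

m_sum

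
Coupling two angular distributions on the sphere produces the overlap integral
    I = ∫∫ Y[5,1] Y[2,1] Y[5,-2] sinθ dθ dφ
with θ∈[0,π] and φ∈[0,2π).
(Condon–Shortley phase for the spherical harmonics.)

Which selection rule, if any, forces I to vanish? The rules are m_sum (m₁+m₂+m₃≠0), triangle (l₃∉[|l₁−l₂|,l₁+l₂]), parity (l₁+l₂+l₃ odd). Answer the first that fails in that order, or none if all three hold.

none

m₁+m₂+m₃ = 1 + 1 − 2 = 0  ✓
triangle: |5−2|=3 ≤ l₃=5 ≤ 5+2=7  ✓
parity: l₁+l₂+l₃ = 12 is even  ✓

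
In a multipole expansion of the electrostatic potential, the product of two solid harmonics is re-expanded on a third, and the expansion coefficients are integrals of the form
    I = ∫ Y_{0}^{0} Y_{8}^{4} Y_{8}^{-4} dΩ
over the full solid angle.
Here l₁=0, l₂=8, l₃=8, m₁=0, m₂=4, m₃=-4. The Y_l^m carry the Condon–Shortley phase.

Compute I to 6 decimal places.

m-sum 0 ✓  L=16 even ✓  8≤8≤8 ✓
Π(2lᵢ+1) = 1×17×17 = 289
triangle coeff Δ(0,8,8) = 1/17
Σ_t [0,0]: t=0:+1/1625702400 = 1/1625702400
(3j)²=1/17 [(0 8 8; 0 0 0)], sign=+1
Σ_t [0,0]: t=0:+1/11496038400 = 1/11496038400
(3j)²=1/17 [(0 8 8; 0 4 -4)], sign=+1
⇒ 4πI² = 1/1
I = (+1)√(1/1/(4π)) = 0.28209479

0.282095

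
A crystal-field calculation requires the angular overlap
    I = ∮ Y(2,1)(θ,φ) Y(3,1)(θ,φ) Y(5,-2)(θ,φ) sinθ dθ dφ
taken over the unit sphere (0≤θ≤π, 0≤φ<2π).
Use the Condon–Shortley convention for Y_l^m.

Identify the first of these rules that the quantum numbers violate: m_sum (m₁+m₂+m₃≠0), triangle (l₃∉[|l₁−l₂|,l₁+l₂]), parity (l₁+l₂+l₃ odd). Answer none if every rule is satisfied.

m₁+m₂+m₃ = 1 + 1 − 2 = 0  ✓
triangle: |2−3|=1 ≤ l₃=5 ≤ 2+3=5  ✓
parity: l₁+l₂+l₃ = 10 is even  ✓

none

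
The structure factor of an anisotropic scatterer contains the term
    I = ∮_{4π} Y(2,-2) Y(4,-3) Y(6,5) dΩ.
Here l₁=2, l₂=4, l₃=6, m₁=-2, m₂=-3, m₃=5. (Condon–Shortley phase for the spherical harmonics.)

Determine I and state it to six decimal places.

Checks pass: Σm=0; 12 even; l₃=6∈[2,6].
(2·2+1)(2·4+1)(2·6+1) = 585
Δ: 0! 4! 8! / 13! → 1/6435
sum: t=0:+1/2304 = 1/2304
3j²(2 4 6; 0 0 0) = Δ·Π!·Σ² = 5/143  (sign +1)
sum: t=0:+1/120960 = 1/120960
3j²(2 4 6; -2 -3 5) = Δ·Π!·Σ² = 2/39  (sign -1)
combine: 4πI² = 585·5/143·2/39 = 150/143
take √, sign -1: I = -0.28891672

-0.288917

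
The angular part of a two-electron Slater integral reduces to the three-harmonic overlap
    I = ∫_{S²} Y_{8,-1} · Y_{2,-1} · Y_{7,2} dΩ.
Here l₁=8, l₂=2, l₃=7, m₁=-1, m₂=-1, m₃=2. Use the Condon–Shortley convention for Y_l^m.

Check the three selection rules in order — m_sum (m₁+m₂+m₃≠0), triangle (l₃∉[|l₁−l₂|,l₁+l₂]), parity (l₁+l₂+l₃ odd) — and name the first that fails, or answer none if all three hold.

parity

m₁+m₂+m₃ = -1 − 1 + 2 = 0  ✓
triangle: |8−2|=6 ≤ l₃=7 ≤ 8+2=10  ✓
parity: l₁+l₂+l₃ = 17 is odd  ✗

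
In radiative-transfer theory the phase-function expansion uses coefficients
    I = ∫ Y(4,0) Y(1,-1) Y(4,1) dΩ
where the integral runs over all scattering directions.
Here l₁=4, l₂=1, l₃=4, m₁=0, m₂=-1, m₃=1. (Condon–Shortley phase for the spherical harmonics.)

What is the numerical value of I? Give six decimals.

Σlᵢ=9 odd — θ-integrand is odd under cosθ→−cosθ; I=0

0.000000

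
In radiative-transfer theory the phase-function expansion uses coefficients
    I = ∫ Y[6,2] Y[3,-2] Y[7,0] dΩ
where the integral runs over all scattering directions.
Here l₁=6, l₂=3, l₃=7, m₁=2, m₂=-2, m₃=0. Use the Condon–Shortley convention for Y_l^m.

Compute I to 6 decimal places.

m-sum 0 ✓  L=16 even ✓  3≤7≤9 ✓
Π(2lᵢ+1) = 13×7×15 = 1365
triangle coeff Δ(6,3,7) = 1/2042040
Σ_t [0,2]: t=0:+1/207360 t=1:−1/57600 t=2:+1/207360 = -1/129600
(3j)²=168/12155 [(6 3 7; 0 0 0)], sign=+1
Σ_t [0,1]: t=0:+1/207360 t=1:−1/725760 = 1/290304
(3j)²=125/7293 [(6 3 7; 2 -2 0)], sign=-1
⇒ 4πI² = 147000/454597
I = (-1)√(147000/454597/(4π)) = -0.16041333

-0.160413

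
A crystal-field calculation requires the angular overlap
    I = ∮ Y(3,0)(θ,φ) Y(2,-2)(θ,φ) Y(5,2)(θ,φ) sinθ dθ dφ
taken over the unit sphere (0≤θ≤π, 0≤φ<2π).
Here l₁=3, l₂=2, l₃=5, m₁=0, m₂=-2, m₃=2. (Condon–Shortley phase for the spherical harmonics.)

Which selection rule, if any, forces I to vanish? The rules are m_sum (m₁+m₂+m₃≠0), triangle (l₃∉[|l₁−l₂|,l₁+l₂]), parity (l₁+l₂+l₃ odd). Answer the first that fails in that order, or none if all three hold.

none

azimuthal sum: 0 − 2 + 2 = 0  ✓
1 ≤ 5 ≤ 5 (triangle on l)  ✓
L = 3 + 2 + 5 = 10 (even)  ✓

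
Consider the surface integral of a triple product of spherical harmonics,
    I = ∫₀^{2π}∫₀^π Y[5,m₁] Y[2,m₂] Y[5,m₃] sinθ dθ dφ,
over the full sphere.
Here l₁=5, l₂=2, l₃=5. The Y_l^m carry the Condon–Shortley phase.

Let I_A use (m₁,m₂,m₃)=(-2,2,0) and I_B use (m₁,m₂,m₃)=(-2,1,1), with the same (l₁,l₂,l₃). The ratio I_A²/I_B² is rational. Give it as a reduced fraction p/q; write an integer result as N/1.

10/3

l's match ⇒ only the (l;m) 3-j factors differ between A and B.
A: triangle coeff Δ(5,2,5) = 1/38610; Σ_t [2,2]: t=2:+1/2880 = 1/2880; (3j)²=14/429 [(5 2 5; -2 2 0)], sign=-1
B: triangle coeff Δ(5,2,5) = 1/38610; Σ_t [1,2]: t=1:−1/2880 t=2:+1/1440 = 1/2880; (3j)²=7/715 [(5 2 5; -2 1 1)], sign=+1
I_A²/I_B² = (14/429)/(7/715) = 10/3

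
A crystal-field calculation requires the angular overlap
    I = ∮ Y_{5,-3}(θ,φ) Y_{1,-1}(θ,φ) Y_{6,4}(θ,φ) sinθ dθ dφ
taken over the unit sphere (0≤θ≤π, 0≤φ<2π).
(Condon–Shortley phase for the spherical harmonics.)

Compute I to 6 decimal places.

m-sum 0 ✓  L=12 even ✓  4≤6≤6 ✓
Π(2lᵢ+1) = 11×3×13 = 429
triangle coeff Δ(5,1,6) = 1/858
Σ_t [0,0]: t=0:+1/14400 = 1/14400
(3j)²=6/143 [(5 1 6; 0 0 0)], sign=+1
Σ_t [0,0]: t=0:+1/161280 = 1/161280
(3j)²=15/286 [(5 1 6; -3 -1 4)], sign=+1
⇒ 4πI² = 135/143
I = (+1)√(135/143/(4π)) = 0.27409047

0.274090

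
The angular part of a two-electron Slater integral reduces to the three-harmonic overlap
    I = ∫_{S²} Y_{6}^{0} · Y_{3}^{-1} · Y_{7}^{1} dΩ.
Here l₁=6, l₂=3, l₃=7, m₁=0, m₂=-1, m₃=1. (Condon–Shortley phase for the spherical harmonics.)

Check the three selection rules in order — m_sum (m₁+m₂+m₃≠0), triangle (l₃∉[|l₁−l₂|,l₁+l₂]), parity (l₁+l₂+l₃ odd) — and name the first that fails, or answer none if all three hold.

m₁+m₂+m₃ = 0 − 1 + 1 = 0  ✓
triangle: |6−3|=3 ≤ l₃=7 ≤ 6+3=9  ✓
parity: l₁+l₂+l₃ = 16 is even  ✓

none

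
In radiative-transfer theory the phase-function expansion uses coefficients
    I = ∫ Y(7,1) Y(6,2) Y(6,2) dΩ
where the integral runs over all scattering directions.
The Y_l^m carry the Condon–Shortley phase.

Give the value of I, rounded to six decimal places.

0.000000

Σmᵢ = 5 ≠ 0, so the φ-integral vanishes; I = 0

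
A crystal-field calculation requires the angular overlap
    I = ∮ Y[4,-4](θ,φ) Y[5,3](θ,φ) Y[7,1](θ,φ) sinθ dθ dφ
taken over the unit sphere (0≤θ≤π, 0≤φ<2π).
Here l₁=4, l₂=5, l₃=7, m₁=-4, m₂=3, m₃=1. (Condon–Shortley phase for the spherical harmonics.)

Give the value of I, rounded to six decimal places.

m-sum 0 ✓  L=16 even ✓  1≤7≤9 ✓
Π(2lᵢ+1) = 9×11×15 = 1485
triangle coeff Δ(4,5,7) = 1/6126120
Σ_t [0,2]: t=0:+1/69120 t=1:−1/20736 t=2:+1/69120 = -1/51840
(3j)²=280/21879 [(4 5 7; 0 0 0)], sign=+1
Σ_t [2,2]: t=2:+1/2073600 = 1/2073600
(3j)²=392/109395 [(4 5 7; -4 3 1)], sign=+1
⇒ 4πI² = 109760/1611753
I = (+1)√(109760/1611753/(4π)) = 0.07361526

0.073615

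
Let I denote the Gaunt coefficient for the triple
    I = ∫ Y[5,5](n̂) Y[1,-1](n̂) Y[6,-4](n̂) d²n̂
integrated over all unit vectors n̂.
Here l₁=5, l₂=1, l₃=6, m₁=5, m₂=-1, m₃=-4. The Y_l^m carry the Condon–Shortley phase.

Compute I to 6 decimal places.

0.040859

m-sum 0 ✓  L=12 even ✓  4≤6≤6 ✓
Π(2lᵢ+1) = 11×3×13 = 429
triangle coeff Δ(5,1,6) = 1/858
Σ_t [0,0]: t=0:+1/14400 = 1/14400
(3j)²=6/143 [(5 1 6; 0 0 0)], sign=+1
Σ_t [0,0]: t=0:+1/7257600 = 1/7257600
(3j)²=1/858 [(5 1 6; 5 -1 -4)], sign=+1
⇒ 4πI² = 3/143
I = (+1)√(3/143/(4π)) = 0.04085899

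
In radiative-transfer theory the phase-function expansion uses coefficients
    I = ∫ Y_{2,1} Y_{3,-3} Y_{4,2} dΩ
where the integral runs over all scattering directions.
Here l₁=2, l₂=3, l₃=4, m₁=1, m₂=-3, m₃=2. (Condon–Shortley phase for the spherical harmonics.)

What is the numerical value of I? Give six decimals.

0.000000

Σlᵢ=9 odd — θ-integrand is odd under cosθ→−cosθ; I=0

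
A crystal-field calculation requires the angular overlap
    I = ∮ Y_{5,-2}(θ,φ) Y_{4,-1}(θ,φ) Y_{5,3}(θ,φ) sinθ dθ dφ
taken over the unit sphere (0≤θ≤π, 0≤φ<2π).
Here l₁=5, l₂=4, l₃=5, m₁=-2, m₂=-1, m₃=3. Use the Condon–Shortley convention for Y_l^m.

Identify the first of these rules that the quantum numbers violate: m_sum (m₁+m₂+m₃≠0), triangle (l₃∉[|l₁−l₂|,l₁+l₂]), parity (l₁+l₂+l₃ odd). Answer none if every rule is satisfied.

azimuthal sum: -2 − 1 + 3 = 0  ✓
1 ≤ 5 ≤ 9 (triangle on l)  ✓
L = 5 + 4 + 5 = 14 (even)  ✓

none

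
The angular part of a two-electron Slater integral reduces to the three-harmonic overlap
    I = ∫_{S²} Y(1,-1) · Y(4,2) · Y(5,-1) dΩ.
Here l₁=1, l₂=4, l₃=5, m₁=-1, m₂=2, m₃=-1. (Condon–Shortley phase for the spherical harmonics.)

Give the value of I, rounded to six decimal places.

m-sum 0 ✓  L=10 even ✓  3≤5≤5 ✓
Π(2lᵢ+1) = 3×9×11 = 297
triangle coeff Δ(1,4,5) = 1/495
Σ_t [0,0]: t=0:+1/576 = 1/576
(3j)²=5/99 [(1 4 5; 0 0 0)], sign=-1
Σ_t [0,0]: t=0:+1/2880 = 1/2880
(3j)²=2/165 [(1 4 5; -1 2 -1)], sign=+1
⇒ 4πI² = 2/11
I = (-1)√(2/11/(4π)) = -0.12028562

-0.120286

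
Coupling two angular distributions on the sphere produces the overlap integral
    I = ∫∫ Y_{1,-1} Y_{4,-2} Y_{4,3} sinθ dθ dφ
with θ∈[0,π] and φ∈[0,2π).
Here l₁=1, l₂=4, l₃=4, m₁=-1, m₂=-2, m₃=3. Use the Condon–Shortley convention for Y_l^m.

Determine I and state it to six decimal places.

Σlᵢ=9 odd — θ-integrand is odd under cosθ→−cosθ; I=0

0.000000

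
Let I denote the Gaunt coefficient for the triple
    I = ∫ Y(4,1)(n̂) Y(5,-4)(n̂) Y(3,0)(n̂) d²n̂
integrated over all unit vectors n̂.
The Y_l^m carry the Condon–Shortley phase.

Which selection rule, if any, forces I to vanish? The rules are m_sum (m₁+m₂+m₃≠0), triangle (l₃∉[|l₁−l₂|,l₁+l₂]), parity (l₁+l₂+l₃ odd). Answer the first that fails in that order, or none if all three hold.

m_sum

azimuthal sum: 1 − 4 + 0 = -3  ✗
1 ≤ 3 ≤ 9 (triangle on l)
L = 4 + 5 + 3 = 12 (even)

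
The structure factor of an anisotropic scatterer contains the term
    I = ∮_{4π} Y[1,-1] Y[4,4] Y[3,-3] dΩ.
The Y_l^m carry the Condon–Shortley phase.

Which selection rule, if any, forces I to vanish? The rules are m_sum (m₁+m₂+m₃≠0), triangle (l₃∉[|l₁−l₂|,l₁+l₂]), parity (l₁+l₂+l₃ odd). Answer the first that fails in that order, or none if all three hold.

none

azimuthal sum: -1 + 4 − 3 = 0  ✓
3 ≤ 3 ≤ 5 (triangle on l)  ✓
L = 1 + 4 + 3 = 8 (even)  ✓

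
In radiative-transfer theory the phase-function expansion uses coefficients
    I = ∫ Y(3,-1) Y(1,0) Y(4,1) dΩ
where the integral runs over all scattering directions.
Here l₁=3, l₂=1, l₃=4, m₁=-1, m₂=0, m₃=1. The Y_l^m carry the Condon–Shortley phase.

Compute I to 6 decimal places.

Rules hold: Σm=0, L=8 even, 2≤4≤4.
N = 7·3·9 = 189
Δ = 0!·6!·2!/9! = 1/252
Racah Σ t=0..0: t=0:+1/36 = 1/36
⇒ 3j(3 1 4; 0 0 0)² = 4/63, sgn +1
Racah Σ t=0..0: t=0:+1/48 = 1/48
⇒ 3j(3 1 4; -1 0 1)² = 5/84, sgn -1
4πI² = N·(3j₀)²·(3jₘ)² = 5/7
I = -1·√(0.714286/4π) = -0.23841361

-0.238414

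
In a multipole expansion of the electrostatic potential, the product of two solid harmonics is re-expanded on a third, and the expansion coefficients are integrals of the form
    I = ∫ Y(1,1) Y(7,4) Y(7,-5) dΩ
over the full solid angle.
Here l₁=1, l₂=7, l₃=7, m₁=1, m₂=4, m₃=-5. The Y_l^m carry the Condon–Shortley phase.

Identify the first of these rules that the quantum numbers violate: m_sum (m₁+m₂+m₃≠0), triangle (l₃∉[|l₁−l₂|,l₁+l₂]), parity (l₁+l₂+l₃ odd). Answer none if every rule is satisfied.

azimuthal sum: 1 + 4 − 5 = 0  ✓
6 ≤ 7 ≤ 8 (triangle on l)  ✓
L = 1 + 7 + 7 = 15 (odd)  ✗

parity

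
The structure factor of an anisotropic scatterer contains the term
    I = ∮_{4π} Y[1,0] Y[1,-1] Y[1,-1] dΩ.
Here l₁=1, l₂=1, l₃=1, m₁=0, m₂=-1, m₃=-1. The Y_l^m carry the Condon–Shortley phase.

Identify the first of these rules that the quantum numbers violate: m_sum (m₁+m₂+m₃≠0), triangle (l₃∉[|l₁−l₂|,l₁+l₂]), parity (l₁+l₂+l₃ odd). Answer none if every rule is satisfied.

Σmᵢ = -2  ✗
l₃∈[|l₁−l₂|,l₁+l₂]=[0,2], have l₃=1
Σlᵢ = 3 ⇒ odd

m_sum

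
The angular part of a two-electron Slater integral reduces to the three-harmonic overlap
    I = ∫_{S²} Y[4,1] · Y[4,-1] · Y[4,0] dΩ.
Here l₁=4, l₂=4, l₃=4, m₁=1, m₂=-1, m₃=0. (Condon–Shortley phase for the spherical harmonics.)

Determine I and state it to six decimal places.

-0.068481

m-sum 0 ✓  L=12 even ✓  0≤4≤8 ✓
Π(2lᵢ+1) = 9×9×9 = 729
triangle coeff Δ(4,4,4) = 1/450450
Σ_t [0,4]: t=0:+1/13824 t=1:−1/216 t=2:+1/64 t=3:−1/216 t=4:+1/13824 = 5/768
(3j)²=18/1001 [(4 4 4; 0 0 0)], sign=+1
Σ_t [0,3]: t=0:+1/864 t=1:−1/96 t=2:+1/144 t=3:−1/3456 = -1/384
(3j)²=9/2002 [(4 4 4; 1 -1 0)], sign=-1
⇒ 4πI² = 59049/1002001
I = (-1)√(59049/1002001/(4π)) = -0.06848055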